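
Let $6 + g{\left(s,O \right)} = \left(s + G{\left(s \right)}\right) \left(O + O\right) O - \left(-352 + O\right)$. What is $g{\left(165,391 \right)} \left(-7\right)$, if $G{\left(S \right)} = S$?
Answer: $-706309905$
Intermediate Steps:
$g{\left(s,O \right)} = 346 - O + 4 s O^{2}$ ($g{\left(s,O \right)} = -6 - \left(-352 + O - \left(s + s\right) \left(O + O\right) O\right) = -6 - \left(-352 + O - 2 s 2 O O\right) = -6 - \left(-352 + O - 4 O s O\right) = -6 - \left(-352 + O - 4 s O^{2}\right) = -6 + \left(352 - O + 4 s O^{2}\right) = 346 - O + 4 s O^{2}$)
$g{\left(165,391 \right)} \left(-7\right) = \left(346 - 391 + 4 \cdot 165 \cdot 391^{2}\right) \left(-7\right) = \left(346 - 391 + 4 \cdot 165 \cdot 152881\right) \left(-7\right) = \left(346 - 391 + 100901460\right) \left(-7\right) = 100901415 \left(-7\right) = -706309905$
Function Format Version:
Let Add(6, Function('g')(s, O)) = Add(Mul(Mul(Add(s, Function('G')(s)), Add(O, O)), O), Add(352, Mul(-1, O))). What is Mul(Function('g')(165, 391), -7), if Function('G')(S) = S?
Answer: -706309905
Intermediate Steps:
Function('g')(s, O) = Add(346, Mul(-1, O), Mul(4, s, Pow(O, 2))) (Function('g')(s, O) = Add(-6, Add(Mul(Mul(Add(s, s), Add(O, O)), O), Add(352, Mul(-1, O)))) = Add(-6, Add(Mul(Mul(Mul(2, s), Mul(2, O)), O), Add(352, Mul(-1, O)))) = Add(-6, Add(Mul(Mul(4, O, s), O), Add(352, Mul(-1, O)))) = Add(-6, Add(Mul(4, s, Pow(O, 2)), Add(352, Mul(-1, O)))) = Add(-6, Add(352, Mul(-1, O), Mul(4, s, Pow(O, 2)))) = Add(346, Mul(-1, O), Mul(4, s, Pow(O, 2))))
Mul(Function('g')(165, 391), -7) = Mul(Add(346, Mul(-1, 391), Mul(4, 165, Pow(391, 2))), -7) = Mul(Add(346, -391, Mul(4, 165, 152881)), -7) = Mul(Add(346, -391, 100901460), -7) = Mul(100901415, -7) = -706309905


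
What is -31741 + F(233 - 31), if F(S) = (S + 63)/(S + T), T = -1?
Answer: -6379676/201 ≈ -31740.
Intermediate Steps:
F(S) = (63 + S)/(-1 + S) (F(S) = (S + 63)/(S - 1) = (63 + S)/(-1 + S))
-31741 + F(233 - 31) = -31741 + (63 + (233 - 31))/(-1 + (233 - 31)) = -31741 + (63 + 202)/(-1 + 202) = -31741 + 265/201 = -6379676/201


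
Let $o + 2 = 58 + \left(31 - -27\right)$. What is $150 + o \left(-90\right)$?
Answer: $-10110$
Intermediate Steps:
$o = 114$ ($o = -2 + \left(58 + \left(31 - -27\right)\right) = -2 + \left(58 + \left(31 + 27\right)\right) = -2 + \left(58 + 58\right) = -2 + 116 = 114$)
$150 + o \left(-90\right) = 150 + 114 \left(-90\right) = 150 - 10260 = -10110$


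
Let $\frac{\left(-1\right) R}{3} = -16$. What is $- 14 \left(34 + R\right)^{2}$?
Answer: $-94136$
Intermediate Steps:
$R = 48$ ($R = \left(-3\right) \left(-16\right) = 48$)
$- 14 \left(34 + R\right)^{2} = - 14 \left(34 + 48\right)^{2} = - 14 \cdot 82^{2} = \left(-14\right) 6724 = -94136$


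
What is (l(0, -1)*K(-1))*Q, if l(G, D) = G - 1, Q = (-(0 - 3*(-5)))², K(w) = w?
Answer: 225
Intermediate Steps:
Q = 225 (Q = (-(0 + 15))² = (-1*15)² = (-15)² = 225)
l(G, D) = -1 + G
(l(0, -1)*K(-1))*Q = ((-1 + 0)*(-1))*225 = -1*(-1)*225 = 1*225 = 225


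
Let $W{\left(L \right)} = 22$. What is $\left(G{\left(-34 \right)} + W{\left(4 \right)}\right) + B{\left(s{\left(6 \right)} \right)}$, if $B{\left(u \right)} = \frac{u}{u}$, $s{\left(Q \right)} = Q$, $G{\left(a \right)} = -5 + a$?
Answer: $-16$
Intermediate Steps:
$B{\left(u \right)} = 1$
$\left(G{\left(-34 \right)} + W{\left(4 \right)}\right) + B{\left(s{\left(6 \right)} \right)} = \left(\left(-5 - 34\right) + 22\right) + 1 = \left(-39 + 22\right) + 1 = -17 + 1 = -16$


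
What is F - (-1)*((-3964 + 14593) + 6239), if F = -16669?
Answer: 199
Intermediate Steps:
F - (-1)*((-3964 + 14593) + 6239) = -16669 - (-1)*((-3964 + 14593) + 6239) = -16669 - (-1)*(10629 + 6239) = -16669 - (-1)*16868 = -16669 - 1*(-16868) = -16669 + 16868 = 199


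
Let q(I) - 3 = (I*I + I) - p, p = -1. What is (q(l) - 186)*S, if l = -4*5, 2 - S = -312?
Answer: 62172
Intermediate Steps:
S = 314 (S = 2 - 1*(-312) = 2 + 312 = 314)
l = -20
q(I) = 4 + I + I**2 (q(I) = 3 + ((I*I + I) - 1*(-1)) = 3 + ((I**2 + I) + 1) = 3 + ((I + I**2) + 1) = 3 + (1 + I + I**2) = 4 + I + I**2)
(q(l) - 186)*S = ((4 - 20 + (-20)**2) - 186)*314 = ((4 - 20 + 400) - 186)*314 = (384 - 186)*314 = 198*314 = 62172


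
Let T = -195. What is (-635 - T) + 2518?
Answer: 2078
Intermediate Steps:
(-635 - T) + 2518 = (-635 - 1*(-195)) + 2518 = (-635 + 195) + 2518 = -440 + 2518 = 2078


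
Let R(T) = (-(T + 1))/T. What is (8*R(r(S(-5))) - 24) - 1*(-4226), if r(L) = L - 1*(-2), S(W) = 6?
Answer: 4193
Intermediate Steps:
r(L) = 2 + L (r(L) = L + 2 = 2 + L)
R(T) = (-1 - T)/T (R(T) = (-(1 + T))/T = (-1 - T)/T)
(8*R(r(S(-5))) - 24) - 1*(-4226) = (8*((-1 - (2 + 6))/(2 + 6)) - 24) - 1*(-4226) = (8*((-1 - 1*8)/8) - 24) + 4226 = (8*((-1 - 8)/8) - 24) + 4226 = (8*((1/8)*(-9)) - 24) + 4226 = (8*(-9/8) - 24) + 4226 = (-9 - 24) + 4226 = -33 + 4226 = 4193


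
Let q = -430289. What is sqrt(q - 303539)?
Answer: 2*I*sqrt(183457) ≈ 856.64*I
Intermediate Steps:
sqrt(q - 303539) = sqrt(-430289 - 303539) = sqrt(-733828) = 2*I*sqrt(183457)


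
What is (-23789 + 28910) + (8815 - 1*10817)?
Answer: 3119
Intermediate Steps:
(-23789 + 28910) + (8815 - 1*10817) = 5121 + (8815 - 10817) = 5121 - 2002 = 3119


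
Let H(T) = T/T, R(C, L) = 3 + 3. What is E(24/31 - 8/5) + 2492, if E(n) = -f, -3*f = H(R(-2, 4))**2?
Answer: 7477/3 ≈ 2492.3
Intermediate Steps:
R(C, L) = 6
H(T) = 1
f = -1/3 (f = -1/3*1**2 = -1/3*1 = -1/3 ≈ -0.33333)
E(n) = 1/3 (E(n) = -1*(-1/3) = 1/3)
E(24/31 - 8/5) + 2492 = 1/3 + 2492 = 7477/3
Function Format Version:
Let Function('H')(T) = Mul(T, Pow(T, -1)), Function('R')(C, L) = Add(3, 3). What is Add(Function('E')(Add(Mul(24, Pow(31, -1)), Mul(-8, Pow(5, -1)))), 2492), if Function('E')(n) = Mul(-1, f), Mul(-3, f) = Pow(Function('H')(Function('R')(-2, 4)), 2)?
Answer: Rational(7477, 3) ≈ 2492.3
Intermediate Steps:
Function('R')(C, L) = 6
Function('H')(T) = 1
f = Rational(-1, 3) (f = Mul(Rational(-1, 3), Pow(1, 2)) = Mul(Rational(-1, 3), 1) = Rational(-1, 3) ≈ -0.33333)
Function('E')(n) = Rational(1, 3) (Function('E')(n) = Mul(-1, Rational(-1, 3)) = Rational(1, 3))
Add(Function('E')(Add(Mul(24, Pow(31, -1)), Mul(-8, Pow(5, -1)))), 2492) = Add(Rational(1, 3), 2492) = Rational(7477, 3)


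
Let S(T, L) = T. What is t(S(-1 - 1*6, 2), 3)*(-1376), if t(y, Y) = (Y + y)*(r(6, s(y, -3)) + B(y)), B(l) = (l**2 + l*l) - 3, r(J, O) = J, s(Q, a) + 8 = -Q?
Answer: 555904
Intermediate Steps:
s(Q, a) = -8 - Q
B(l) = -3 + 2*l**2 (B(l) = (l**2 + l**2) - 3 = 2*l**2 - 3 = -3 + 2*l**2)
t(y, Y) = (3 + 2*y**2)*(Y + y) (t(y, Y) = (Y + y)*(6 + (-3 + 2*y**2)) = (Y + y)*(3 + 2*y**2) = (3 + 2*y**2)*(Y + y))
t(S(-1 - 1*6, 2), 3)*(-1376) = (2*(-1 - 1*6)**3 + 3*3 + 3*(-1 - 1*6) + 2*3*(-1 - 1*6)**2)*(-1376) = (2*(-1 - 6)**3 + 9 + 3*(-1 - 6) + 2*3*(-1 - 6)**2)*(-1376) = (2*(-7)**3 + 9 + 3*(-7) + 2*3*(-7)**2)*(-1376) = (2*(-343) + 9 - 21 + 2*3*49)*(-1376) = (-686 + 9 - 21 + 294)*(-1376) = -404*(-1376) = 555904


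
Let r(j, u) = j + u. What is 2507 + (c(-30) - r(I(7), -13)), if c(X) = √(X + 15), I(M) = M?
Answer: 2513 + I*√15 ≈ 2513.0 + 3.873*I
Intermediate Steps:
c(X) = √(15 + X)
2507 + (c(-30) - r(I(7), -13)) = 2507 + (√(15 - 30) - (7 - 13)) = 2507 + (√(-15) - 1*(-6)) = 2507 + (I*√15 + 6) = 2507 + (6 + I*√15) = 2513 + I*√15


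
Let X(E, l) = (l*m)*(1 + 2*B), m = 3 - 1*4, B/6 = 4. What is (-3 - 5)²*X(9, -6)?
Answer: 18816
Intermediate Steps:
B = 24 (B = 6*4 = 24)
m = -1 (m = 3 - 4 = -1)
X(E, l) = -49*l (X(E, l) = (l*(-1))*(1 + 2*24) = (-l)*(1 + 48) = -l*49 = -49*l)
(-3 - 5)²*X(9, -6) = (-3 - 5)²*(-49*(-6)) = (-8)²*294 = 64*294 = 18816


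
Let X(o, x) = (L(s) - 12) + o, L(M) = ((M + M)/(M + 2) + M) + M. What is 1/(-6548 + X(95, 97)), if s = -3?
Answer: -1/6465 ≈ -0.00015468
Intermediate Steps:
L(M) = 2*M + 2*M/(2 + M) (L(M) = ((2*M)/(2 + M) + M) + M = (2*M/(2 + M) + M) + M = (M + 2*M/(2 + M)) + M = 2*M + 2*M/(2 + M))
X(o, x) = -12 + o (X(o, x) = (2*(-3)*(3 - 3)/(2 - 3) - 12) + o = (2*(-3)*0/(-1) - 12) + o = (2*(-3)*(-1)*0 - 12) + o = (0 - 12) + o = -12 + o)
1/(-6548 + X(95, 97)) = 1/(-6548 + (-12 + 95)) = 1/(-6548 + 83) = 1/(-6465) = -1/6465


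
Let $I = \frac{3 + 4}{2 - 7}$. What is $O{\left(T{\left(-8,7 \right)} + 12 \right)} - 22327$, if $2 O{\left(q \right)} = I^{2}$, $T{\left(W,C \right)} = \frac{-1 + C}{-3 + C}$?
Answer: $- \frac{1116301}{50} \approx -22326.0$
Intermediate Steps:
$I = - \frac{7}{5}$ ($I = \frac{7}{-5} = 7 \left(- \frac{1}{5}\right) = - \frac{7}{5} \approx -1.4$)
$T{\left(W,C \right)} = \frac{-1 + C}{-3 + C}$
$O{\left(q \right)} = \frac{49}{50}$ ($O{\left(q \right)} = \frac{\left(- \frac{7}{5}\right)^{2}}{2} = \frac{1}{2} \cdot \frac{49}{25} = \frac{49}{50}$)
$O{\left(T{\left(-8,7 \right)} + 12 \right)} - 22327 = \frac{49}{50} - 22327 = - \frac{1116301}{50}$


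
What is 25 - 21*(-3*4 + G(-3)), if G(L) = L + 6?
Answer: 214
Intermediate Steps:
G(L) = 6 + L
25 - 21*(-3*4 + G(-3)) = 25 - 21*(-3*4 + (6 - 3)) = 25 - 21*(-12 + 3) = 25 - 21*(-9) = 25 + 189 = 214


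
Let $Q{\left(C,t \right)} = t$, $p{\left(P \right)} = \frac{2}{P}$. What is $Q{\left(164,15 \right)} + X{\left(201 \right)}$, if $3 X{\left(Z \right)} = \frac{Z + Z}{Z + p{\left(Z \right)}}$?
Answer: $\frac{632979}{40403} \approx 15.667$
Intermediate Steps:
$X{\left(Z \right)} = \frac{2 Z}{3 \left(Z + \frac{2}{Z}\right)}$ ($X{\left(Z \right)} = \frac{\left(Z + Z\right) \frac{1}{Z + \frac{2}{Z}}}{3} = \frac{2 Z \frac{1}{Z + \frac{2}{Z}}}{3} = \frac{2 Z}{3 \left(Z + \frac{2}{Z}\right)}$)
$Q{\left(164,15 \right)} + X{\left(201 \right)} = 15 + \frac{2 \cdot 201^{2}}{3 \left(2 + 201^{2}\right)} = 15 + \frac{2}{3} \cdot 40401 \frac{1}{2 + 40401} = 15 + \frac{2}{3} \cdot 40401 \cdot \frac{1}{40403} = 15 + \frac{26934}{40403} = \frac{632979}{40403}$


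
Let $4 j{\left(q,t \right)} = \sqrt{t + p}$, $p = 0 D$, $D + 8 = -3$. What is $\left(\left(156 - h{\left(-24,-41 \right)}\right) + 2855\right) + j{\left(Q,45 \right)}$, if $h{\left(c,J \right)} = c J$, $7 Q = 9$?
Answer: $2027 + \frac{3 \sqrt{5}}{4} \approx 2028.7$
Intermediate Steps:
$D = -11$ ($D = -8 - 3 = -11$)
$Q = \frac{9}{7}$ ($Q = \frac{1}{7} \cdot 9 = \frac{9}{7} \approx 1.2857$)
$p = 0$ ($p = 0 \left(-11\right) = 0$)
$h{\left(c,J \right)} = J c$
$j{\left(q,t \right)} = \frac{\sqrt{t}}{4}$ ($j{\left(q,t \right)} = \frac{\sqrt{t + 0}}{4} = \frac{\sqrt{t}}{4}$)
$\left(\left(156 - h{\left(-24,-41 \right)}\right) + 2855\right) + j{\left(Q,45 \right)} = \left(\left(156 - \left(-41\right) \left(-24\right)\right) + 2855\right) + \frac{\sqrt{45}}{4} = \left(\left(156 - 984\right) + 2855\right) + \frac{3 \sqrt{5}}{4} = \left(-828 + 2855\right) + \frac{3 \sqrt{5}}{4} = 2027 + \frac{3 \sqrt{5}}{4}$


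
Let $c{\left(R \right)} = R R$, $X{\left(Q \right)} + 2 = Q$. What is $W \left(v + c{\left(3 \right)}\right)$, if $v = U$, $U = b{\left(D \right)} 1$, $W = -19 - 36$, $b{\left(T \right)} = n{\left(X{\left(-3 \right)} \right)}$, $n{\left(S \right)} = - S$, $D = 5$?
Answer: $-770$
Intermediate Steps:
$X{\left(Q \right)} = -2 + Q$
$b{\left(T \right)} = 5$ ($b{\left(T \right)} = - (-2 - 3) = \left(-1\right) \left(-5\right) = 5$)
$W = -55$
$c{\left(R \right)} = R^{2}$
$U = 5$ ($U = 5 \cdot 1 = 5$)
$v = 5$
$W \left(v + c{\left(3 \right)}\right) = - 55 \left(5 + 3^{2}\right) = - 55 \left(5 + 9\right) = \left(-55\right) 14 = -770$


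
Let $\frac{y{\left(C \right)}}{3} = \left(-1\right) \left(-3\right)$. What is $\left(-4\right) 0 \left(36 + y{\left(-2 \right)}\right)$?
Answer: $0$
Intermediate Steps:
$y{\left(C \right)} = 9$ ($y{\left(C \right)} = 3 \left(\left(-1\right) \left(-3\right)\right) = 3 \cdot 3 = 9$)
$\left(-4\right) 0 \left(36 + y{\left(-2 \right)}\right) = \left(-4\right) 0 \left(36 + 9\right) = 0 \cdot 45 = 0$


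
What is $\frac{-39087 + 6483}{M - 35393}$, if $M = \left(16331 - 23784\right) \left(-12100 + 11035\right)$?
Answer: $- \frac{8151}{1975513} \approx -0.004126$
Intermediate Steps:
$M = 7937445$ ($M = \left(-7453\right) \left(-1065\right) = 7937445$)
$\frac{-39087 + 6483}{M - 35393} = \frac{-39087 + 6483}{7937445 - 35393} = - \frac{32604}{7937445 - 35393} = - \frac{32604}{7902052} = \left(-32604\right) \frac{1}{7902052} = - \frac{8151}{1975513}$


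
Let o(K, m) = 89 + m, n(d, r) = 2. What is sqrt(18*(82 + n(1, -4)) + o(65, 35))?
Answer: 2*sqrt(409) ≈ 40.448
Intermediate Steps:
sqrt(18*(82 + n(1, -4)) + o(65, 35)) = sqrt(18*(82 + 2) + (89 + 35)) = sqrt(18*84 + 124) = sqrt(1512 + 124) = sqrt(1636) = 2*sqrt(409)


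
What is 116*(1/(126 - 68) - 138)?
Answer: -16006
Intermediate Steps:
116*(1/(126 - 68) - 138) = 116*(1/58 - 138) = 116*(-8003/58) = -16006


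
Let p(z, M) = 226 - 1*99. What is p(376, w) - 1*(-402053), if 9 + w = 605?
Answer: 402180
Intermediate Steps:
w = 596 (w = -9 + 605 = 596)
p(z, M) = 127 (p(z, M) = 226 - 99 = 127)
p(376, w) - 1*(-402053) = 127 - 1*(-402053) = 127 + 402053 = 402180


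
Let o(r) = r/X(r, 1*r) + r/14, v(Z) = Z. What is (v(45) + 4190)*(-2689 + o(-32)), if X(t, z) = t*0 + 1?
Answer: -11533115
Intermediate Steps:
X(t, z) = 1 (X(t, z) = 0 + 1 = 1)
o(r) = 15*r/14 (o(r) = r/1 + r/14 = r*1 + r*(1/14) = r + r/14 = 15*r/14)
(v(45) + 4190)*(-2689 + o(-32)) = (45 + 4190)*(-2689 + (15/14)*(-32)) = 4235*(-2689 - 240/7) = 4235*(-19063/7) = -11533115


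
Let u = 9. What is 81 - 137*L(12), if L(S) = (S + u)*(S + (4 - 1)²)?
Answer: -60336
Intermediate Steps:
L(S) = (9 + S)² (L(S) = (S + 9)*(S + (4 - 1)²) = (9 + S)*(S + 3²) = (9 + S)*(S + 9) = (9 + S)*(9 + S) = (9 + S)²)
81 - 137*L(12) = 81 - 137*(81 + 12² + 18*12) = 81 - 137*(81 + 144 + 216) = 81 - 137*441 = 81 - 60417 = -60336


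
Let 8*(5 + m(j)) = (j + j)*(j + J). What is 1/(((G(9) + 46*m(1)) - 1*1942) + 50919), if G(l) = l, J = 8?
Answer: 2/97719 ≈ 2.0467e-5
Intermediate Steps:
m(j) = -5 + j*(8 + j)/4 (m(j) = -5 + ((j + j)*(j + 8))/8 = -5 + ((2*j)*(8 + j))/8 = -5 + (2*j*(8 + j))/8 = -5 + j*(8 + j)/4)
1/(((G(9) + 46*m(1)) - 1*1942) + 50919) = 1/(((9 + 46*(-5 + 2*1 + (¼)*1²)) - 1*1942) + 50919) = 1/(((9 + 46*(-5 + 2 + (¼)*1)) - 1942) + 50919) = 1/(((9 + 46*(-5 + 2 + ¼)) - 1942) + 50919) = 1/(((9 + 46*(-11/4)) - 1942) + 50919) = 1/(((9 - 253/2) - 1942) + 50919) = 1/((-235/2 - 1942) + 50919) = 1/(-4119/2 + 50919) = 1/(97719/2) = 2/97719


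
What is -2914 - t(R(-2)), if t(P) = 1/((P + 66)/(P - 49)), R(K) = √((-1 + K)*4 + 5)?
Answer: 5*(-583*√7 + 38455*I)/(√7 - 66*I) ≈ -2913.3 - 0.069737*I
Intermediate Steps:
R(K) = √(1 + 4*K) (R(K) = √((-4 + 4*K) + 5) = √(1 + 4*K))
t(P) = (-49 + P)/(66 + P) (t(P) = 1/((66 + P)/(-49 + P)) = (-49 + P)/(66 + P))
-2914 - t(R(-2)) = -2914 - (-49 + √(1 + 4*(-2)))/(66 + √(1 + 4*(-2))) = -2914 - (-49 + √(1 - 8))/(66 + √(1 - 8)) = -2914 - (-49 + √(-7))/(66 + √(-7)) = -2914 - (-49 + I*√7)/(66 + I*√7)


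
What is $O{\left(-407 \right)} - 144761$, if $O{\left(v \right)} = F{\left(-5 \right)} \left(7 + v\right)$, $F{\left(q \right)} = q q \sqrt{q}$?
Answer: $-144761 - 10000 i \sqrt{5} \approx -1.4476 \cdot 10^{5} - 22361.0 i$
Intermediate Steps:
$F{\left(q \right)} = q^{\frac{5}{2}}$ ($F{\left(q \right)} = q^{2} \sqrt{q} = q^{\frac{5}{2}}$)
$O{\left(v \right)} = 25 i \sqrt{5} \left(7 + v\right)$ ($O{\left(v \right)} = \left(-5\right)^{\frac{5}{2}} \left(7 + v\right) = 25 i \sqrt{5} \left(7 + v\right)$)
$O{\left(-407 \right)} - 144761 = 25 i \sqrt{5} \left(7 - 407\right) - 144761 = 25 i \sqrt{5} \left(-400\right) - 144761 = - 10000 i \sqrt{5} - 144761 = -144761 - 10000 i \sqrt{5}$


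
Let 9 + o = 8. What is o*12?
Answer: -12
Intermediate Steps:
o = -1 (o = -9 + 8 = -1)
o*12 = -1*12 = -12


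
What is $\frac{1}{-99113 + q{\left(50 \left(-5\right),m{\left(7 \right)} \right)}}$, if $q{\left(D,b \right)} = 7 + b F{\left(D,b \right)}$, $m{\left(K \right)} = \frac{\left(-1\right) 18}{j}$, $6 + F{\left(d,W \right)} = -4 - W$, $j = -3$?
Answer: $- \frac{1}{99202} \approx -1.008 \cdot 10^{-5}$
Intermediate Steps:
$F{\left(d,W \right)} = -10 - W$ ($F{\left(d,W \right)} = -6 - \left(4 + W\right) = -10 - W$)
$m{\left(K \right)} = 6$ ($m{\left(K \right)} = \frac{\left(-1\right) 18}{-3} = \left(-18\right) \left(- \frac{1}{3}\right) = 6$)
$q{\left(D,b \right)} = 7 + b \left(-10 - b\right)$
$\frac{1}{-99113 + q{\left(50 \left(-5\right),m{\left(7 \right)} \right)}} = \frac{1}{-99113 + \left(7 - 6 \left(10 + 6\right)\right)} = \frac{1}{-99113 + \left(7 - 6 \cdot 16\right)} = \frac{1}{-99113 + \left(7 - 96\right)} = \frac{1}{-99113 - 89} = \frac{1}{-99202} = - \frac{1}{99202}$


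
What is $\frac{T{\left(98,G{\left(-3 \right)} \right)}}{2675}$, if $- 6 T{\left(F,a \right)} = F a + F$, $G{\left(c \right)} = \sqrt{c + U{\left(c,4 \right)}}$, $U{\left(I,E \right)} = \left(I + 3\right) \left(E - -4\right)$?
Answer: $- \frac{49}{8025} - \frac{49 i \sqrt{3}}{8025} \approx -0.0061059 - 0.010576 i$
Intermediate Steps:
$U{\left(I,E \right)} = \left(3 + I\right) \left(4 + E\right)$ ($U{\left(I,E \right)} = \left(3 + I\right) \left(E + 4\right) = \left(3 + I\right) \left(4 + E\right)$)
$G{\left(c \right)} = \sqrt{24 + 9 c}$ ($G{\left(c \right)} = \sqrt{c + \left(12 + 3 \cdot 4 + 4 c + 4 c\right)} = \sqrt{c + \left(12 + 12 + 4 c + 4 c\right)} = \sqrt{c + \left(24 + 8 c\right)} = \sqrt{24 + 9 c}$)
$T{\left(F,a \right)} = - \frac{F}{6} - \frac{F a}{6}$ ($T{\left(F,a \right)} = - \frac{F a + F}{6} = - \frac{F + F a}{6} = - \frac{F}{6} - \frac{F a}{6}$)
$\frac{T{\left(98,G{\left(-3 \right)} \right)}}{2675} = \frac{\left(- \frac{1}{6}\right) 98 \left(1 + \sqrt{24 + 9 \left(-3\right)}\right)}{2675} = \left(- \frac{1}{6}\right) 98 \left(1 + \sqrt{24 - 27}\right) \frac{1}{2675} = \left(- \frac{1}{6}\right) 98 \left(1 + \sqrt{-3}\right) \frac{1}{2675} = \left(- \frac{1}{6}\right) 98 \left(1 + i \sqrt{3}\right) \frac{1}{2675} = \left(- \frac{49}{3} - \frac{49 i \sqrt{3}}{3}\right) \frac{1}{2675} = - \frac{49}{8025} - \frac{49 i \sqrt{3}}{8025}$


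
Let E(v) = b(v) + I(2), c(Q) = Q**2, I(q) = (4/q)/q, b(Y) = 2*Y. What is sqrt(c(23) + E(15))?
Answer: 4*sqrt(35) ≈ 23.664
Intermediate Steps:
I(q) = 4/q**2
E(v) = 1 + 2*v (E(v) = 2*v + 4/2**2 = 2*v + 4*(1/4) = 2*v + 1 = 1 + 2*v)
sqrt(c(23) + E(15)) = sqrt(23**2 + (1 + 2*15)) = sqrt(529 + (1 + 30)) = sqrt(529 + 31) = sqrt(560) = 4*sqrt(35)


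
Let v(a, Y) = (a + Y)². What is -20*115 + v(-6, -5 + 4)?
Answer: -2251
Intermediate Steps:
v(a, Y) = (Y + a)²
-20*115 + v(-6, -5 + 4) = -20*115 + ((-5 + 4) - 6)² = -2300 + (-1 - 6)² = -2300 + (-7)² = -2300 + 49 = -2251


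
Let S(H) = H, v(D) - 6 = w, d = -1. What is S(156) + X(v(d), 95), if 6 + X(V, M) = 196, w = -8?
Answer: 346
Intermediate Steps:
v(D) = -2 (v(D) = 6 - 8 = -2)
X(V, M) = 190 (X(V, M) = -6 + 196 = 190)
S(156) + X(v(d), 95) = 156 + 190 = 346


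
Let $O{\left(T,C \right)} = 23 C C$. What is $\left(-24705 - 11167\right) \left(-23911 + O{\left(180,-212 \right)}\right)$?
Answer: $-36223581472$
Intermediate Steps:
$O{\left(T,C \right)} = 23 C^{2}$
$\left(-24705 - 11167\right) \left(-23911 + O{\left(180,-212 \right)}\right) = \left(-24705 - 11167\right) \left(-23911 + 23 \left(-212\right)^{2}\right) = - 35872 \left(-23911 + 23 \cdot 44944\right) = - 35872 \left(-23911 + 1033712\right) = \left(-35872\right) 1009801 = -36223581472$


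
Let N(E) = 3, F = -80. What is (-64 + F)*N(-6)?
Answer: -432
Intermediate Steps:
(-64 + F)*N(-6) = (-64 - 80)*3 = -144*3 = -432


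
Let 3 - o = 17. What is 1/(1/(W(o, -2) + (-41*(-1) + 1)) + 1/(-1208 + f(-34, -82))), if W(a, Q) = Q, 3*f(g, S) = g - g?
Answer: 3020/73 ≈ 41.370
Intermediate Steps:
o = -14 (o = 3 - 1*17 = 3 - 17 = -14)
f(g, S) = 0 (f(g, S) = (g - g)/3 = (⅓)*0 = 0)
1/(1/(W(o, -2) + (-41*(-1) + 1)) + 1/(-1208 + f(-34, -82))) = 1/(1/(-2 + (-41*(-1) + 1)) + 1/(-1208 + 0)) = 1/(1/(-2 + (41 + 1)) + 1/(-1208)) = 1/(1/(-2 + 42) - 1/1208) = 1/(1/40 - 1/1208) = 1/(73/3020) = 3020/73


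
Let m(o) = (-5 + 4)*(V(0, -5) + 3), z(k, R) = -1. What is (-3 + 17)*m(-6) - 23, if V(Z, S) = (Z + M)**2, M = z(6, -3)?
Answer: -79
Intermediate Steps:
M = -1
V(Z, S) = (-1 + Z)**2 (V(Z, S) = (Z - 1)**2 = (-1 + Z)**2)
m(o) = -4 (m(o) = (-5 + 4)*((-1 + 0)**2 + 3) = -((-1)**2 + 3) = -(1 + 3) = -1*4 = -4)
(-3 + 17)*m(-6) - 23 = (-3 + 17)*(-4) - 23 = 14*(-4) - 23 = -56 - 23 = -79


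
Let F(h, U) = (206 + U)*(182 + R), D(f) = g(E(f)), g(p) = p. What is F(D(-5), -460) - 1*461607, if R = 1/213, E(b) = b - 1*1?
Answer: -108169109/213 ≈ -5.0784e+5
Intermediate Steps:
E(b) = -1 + b (E(b) = b - 1 = -1 + b)
D(f) = -1 + f
R = 1/213 ≈ 0.0046948
F(h, U) = 7986002/213 + 38767*U/213 (F(h, U) = (206 + U)*(182 + 1/213) = (206 + U)*(38767/213) = 7986002/213 + 38767*U/213)
F(D(-5), -460) - 1*461607 = (7986002/213 + (38767/213)*(-460)) - 1*461607 = (7986002/213 - 17832820/213) - 461607 = -9846818/213 - 461607 = -108169109/213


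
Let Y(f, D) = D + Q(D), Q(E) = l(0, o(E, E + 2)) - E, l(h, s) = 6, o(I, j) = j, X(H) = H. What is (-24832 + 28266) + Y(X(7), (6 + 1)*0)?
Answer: 3440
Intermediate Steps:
Q(E) = 6 - E
Y(f, D) = 6 (Y(f, D) = D + (6 - D) = 6)
(-24832 + 28266) + Y(X(7), (6 + 1)*0) = (-24832 + 28266) + 6 = 3434 + 6 = 3440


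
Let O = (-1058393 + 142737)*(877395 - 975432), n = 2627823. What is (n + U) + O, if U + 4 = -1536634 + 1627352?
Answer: 89770885809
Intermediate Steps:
U = 90714 (U = -4 + (-1536634 + 1627352) = -4 + 90718 = 90714)
O = 89768167272 (O = -915656*(-98037) = 89768167272)
(n + U) + O = (2627823 + 90714) + 89768167272 = 2718537 + 89768167272 = 89770885809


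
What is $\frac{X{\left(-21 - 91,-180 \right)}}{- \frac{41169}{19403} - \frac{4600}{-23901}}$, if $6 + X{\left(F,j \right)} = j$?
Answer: $\frac{86257705158}{894726469} \approx 96.407$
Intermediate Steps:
$X{\left(F,j \right)} = -6 + j$
$\frac{X{\left(-21 - 91,-180 \right)}}{- \frac{41169}{19403} - \frac{4600}{-23901}} = \frac{-6 - 180}{- \frac{41169}{19403} - \frac{4600}{-23901}} = - \frac{186}{\left(-41169\right) \frac{1}{19403} - - \frac{4600}{23901}} = - \frac{186}{- \frac{41169}{19403} + \frac{4600}{23901}} = - \frac{186}{- \frac{894726469}{463751103}} = \left(-186\right) \left(- \frac{463751103}{894726469}\right) = \frac{86257705158}{894726469}$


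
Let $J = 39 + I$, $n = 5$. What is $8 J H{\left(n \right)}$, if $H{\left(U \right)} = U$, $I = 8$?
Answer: $1880$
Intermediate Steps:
$J = 47$ ($J = 39 + 8 = 47$)
$8 J H{\left(n \right)} = 8 \cdot 47 \cdot 5 = 376 \cdot 5 = 1880$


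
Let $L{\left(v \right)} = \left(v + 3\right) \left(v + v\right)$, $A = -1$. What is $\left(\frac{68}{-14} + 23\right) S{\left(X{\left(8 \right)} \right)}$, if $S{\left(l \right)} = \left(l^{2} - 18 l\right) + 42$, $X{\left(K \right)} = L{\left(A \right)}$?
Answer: $\frac{16510}{7} \approx 2358.6$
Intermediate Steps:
$L{\left(v \right)} = 2 v \left(3 + v\right)$ ($L{\left(v \right)} = \left(3 + v\right) 2 v = 2 v \left(3 + v\right)$)
$X{\left(K \right)} = -4$ ($X{\left(K \right)} = 2 \left(-1\right) \left(3 - 1\right) = 2 \left(-1\right) 2 = -4$)
$S{\left(l \right)} = 42 + l^{2} - 18 l$
$\left(\frac{68}{-14} + 23\right) S{\left(X{\left(8 \right)} \right)} = \left(\frac{68}{-14} + 23\right) \left(42 + \left(-4\right)^{2} - -72\right) = \left(68 \left(- \frac{1}{14}\right) + 23\right) \left(42 + 16 + 72\right) = \left(- \frac{34}{7} + 23\right) 130 = \frac{127}{7} \cdot 130 = \frac{16510}{7}$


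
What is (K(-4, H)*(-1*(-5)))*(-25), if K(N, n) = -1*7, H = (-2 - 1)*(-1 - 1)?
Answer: 875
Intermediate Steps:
H = 6 (H = -3*(-2) = 6)
K(N, n) = -7
(K(-4, H)*(-1*(-5)))*(-25) = -(-7)*(-5)*(-25) = -7*5*(-25) = -35*(-25) = 875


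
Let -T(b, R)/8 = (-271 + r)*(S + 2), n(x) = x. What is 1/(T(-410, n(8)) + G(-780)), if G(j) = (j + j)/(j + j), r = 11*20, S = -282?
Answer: -1/114239 ≈ -8.7536e-6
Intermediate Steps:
r = 220
G(j) = 1 (G(j) = (2*j)/((2*j)) = (2*j)*(1/(2*j)) = 1)
T(b, R) = -114240 (T(b, R) = -8*(-271 + 220)*(-282 + 2) = -(-408)*(-280) = -8*14280 = -114240)
1/(T(-410, n(8)) + G(-780)) = 1/(-114240 + 1) = 1/(-114239) = -1/114239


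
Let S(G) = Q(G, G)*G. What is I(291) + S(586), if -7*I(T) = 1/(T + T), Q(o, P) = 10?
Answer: 23873639/4074 ≈ 5860.0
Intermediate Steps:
I(T) = -1/(14*T) (I(T) = -1/(7*(T + T)) = -1/(2*T)/7 = -1/(14*T))
S(G) = 10*G
I(291) + S(586) = -1/14/291 + 10*586 = -1/14*1/291 + 5860 = -1/4074 + 5860 = 23873639/4074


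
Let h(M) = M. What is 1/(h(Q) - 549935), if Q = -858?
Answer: -1/550793 ≈ -1.8156e-6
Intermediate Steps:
1/(h(Q) - 549935) = 1/(-858 - 549935) = 1/(-550793) = -1/550793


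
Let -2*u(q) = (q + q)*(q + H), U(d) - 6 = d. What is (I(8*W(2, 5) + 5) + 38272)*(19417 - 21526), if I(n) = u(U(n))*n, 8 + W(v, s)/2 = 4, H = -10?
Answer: -496190757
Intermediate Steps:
W(v, s) = -8 (W(v, s) = -16 + 2*4 = -16 + 8 = -8)
U(d) = 6 + d
u(q) = -q*(-10 + q) (u(q) = -(q + q)*(q - 10)/2 = -2*q*(-10 + q)/2 = -q*(-10 + q))
I(n) = n*(4 - n)*(6 + n) (I(n) = ((6 + n)*(10 - (6 + n)))*n = ((6 + n)*(10 + (-6 - n)))*n = ((6 + n)*(4 - n))*n = ((4 - n)*(6 + n))*n = n*(4 - n)*(6 + n))
(I(8*W(2, 5) + 5) + 38272)*(19417 - 21526) = (-(8*(-8) + 5)*(-4 + (8*(-8) + 5))*(6 + (8*(-8) + 5)) + 38272)*(19417 - 21526) = (-(-64 + 5)*(-4 + (-64 + 5))*(6 + (-64 + 5)) + 38272)*(-2109) = (-1*(-59)*(-4 - 59)*(6 - 59) + 38272)*(-2109) = (-1*(-59)*(-63)*(-53) + 38272)*(-2109) = (197001 + 38272)*(-2109) = 235273*(-2109) = -496190757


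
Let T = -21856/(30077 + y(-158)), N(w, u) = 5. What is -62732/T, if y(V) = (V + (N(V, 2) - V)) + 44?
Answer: 236233029/2732 ≈ 86469.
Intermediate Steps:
y(V) = 49 (y(V) = (V + (5 - V)) + 44 = 5 + 44 = 49)
T = -10928/15063 (T = -21856/(30077 + 49) = -21856/30126 = -21856*1/30126 = -10928/15063 ≈ -0.72549)
-62732/T = -62732/(-10928/15063) = -62732*(-15063/10928) = 236233029/2732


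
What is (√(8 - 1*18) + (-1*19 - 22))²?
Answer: (41 - I*√10)² ≈ 1671.0 - 259.31*I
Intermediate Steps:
(√(8 - 1*18) + (-1*19 - 22))² = (√(8 - 18) + (-19 - 22))² = (√(-10) - 41)² = (I*√10 - 41)² = (-41 + I*√10)²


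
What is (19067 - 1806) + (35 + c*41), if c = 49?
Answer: 19305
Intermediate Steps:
(19067 - 1806) + (35 + c*41) = (19067 - 1806) + (35 + 49*41) = 17261 + (35 + 2009) = 17261 + 2044 = 19305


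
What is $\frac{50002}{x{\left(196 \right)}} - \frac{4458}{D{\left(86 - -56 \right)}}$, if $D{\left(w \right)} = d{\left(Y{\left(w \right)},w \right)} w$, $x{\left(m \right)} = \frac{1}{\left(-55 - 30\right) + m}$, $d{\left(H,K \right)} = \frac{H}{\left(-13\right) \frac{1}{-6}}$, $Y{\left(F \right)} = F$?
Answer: $\frac{111914666749}{20164} \approx 5.5502 \cdot 10^{6}$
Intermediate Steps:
$d{\left(H,K \right)} = \frac{6 H}{13}$ ($d{\left(H,K \right)} = \frac{H}{\left(-13\right) \left(- \frac{1}{6}\right)} = \frac{H}{\frac{13}{6}} = H \frac{6}{13} = \frac{6 H}{13}$)
$x{\left(m \right)} = \frac{1}{-85 + m}$ ($x{\left(m \right)} = \frac{1}{\left(-55 - 30\right) + m} = \frac{1}{-85 + m}$)
$D{\left(w \right)} = \frac{6 w^{2}}{13}$ ($D{\left(w \right)} = \frac{6 w}{13} w = \frac{6 w^{2}}{13}$)
$\frac{50002}{x{\left(196 \right)}} - \frac{4458}{D{\left(86 - -56 \right)}} = \frac{50002}{\frac{1}{-85 + 196}} - \frac{4458}{\frac{6}{13} \left(86 - -56\right)^{2}} = \frac{50002}{\frac{1}{111}} - \frac{4458}{\frac{6}{13} \left(86 + 56\right)^{2}} = 50002 \frac{1}{\frac{1}{111}} - \frac{4458}{\frac{6}{13} \cdot 142^{2}} = 50002 \cdot 111 - \frac{4458}{\frac{6}{13} \cdot 20164} = 5550222 - \frac{4458}{\frac{120984}{13}} = 5550222 - \frac{9659}{20164} = \frac{111914666749}{20164}$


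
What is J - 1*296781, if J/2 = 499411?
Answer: 702041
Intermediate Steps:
J = 998822 (J = 2*499411 = 998822)
J - 1*296781 = 998822 - 1*296781 = 998822 - 296781 = 702041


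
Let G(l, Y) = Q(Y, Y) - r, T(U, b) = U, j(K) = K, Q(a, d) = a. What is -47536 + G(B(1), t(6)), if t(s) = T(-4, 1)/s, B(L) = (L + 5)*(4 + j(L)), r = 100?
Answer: -142910/3 ≈ -47637.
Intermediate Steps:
B(L) = (4 + L)*(5 + L) (B(L) = (L + 5)*(4 + L) = (5 + L)*(4 + L) = (4 + L)*(5 + L))
t(s) = -4/s
G(l, Y) = -100 + Y (G(l, Y) = Y - 1*100 = Y - 100 = -100 + Y)
-47536 + G(B(1), t(6)) = -47536 + (-100 - 4/6) = -47536 + (-100 - 4*⅙) = -47536 + (-100 - ⅔) = -47536 - 302/3 = -142910/3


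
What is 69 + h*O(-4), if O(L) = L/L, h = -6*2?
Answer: 57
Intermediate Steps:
h = -12
O(L) = 1
69 + h*O(-4) = 69 - 12*1 = 69 - 12 = 57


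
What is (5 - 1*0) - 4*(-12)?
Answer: 53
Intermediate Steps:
(5 - 1*0) - 4*(-12) = (5 + 0) + 48 = 5 + 48 = 53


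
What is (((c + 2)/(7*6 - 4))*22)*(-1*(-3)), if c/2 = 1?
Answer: 132/19 ≈ 6.9474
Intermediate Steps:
c = 2 (c = 2*1 = 2)
(((c + 2)/(7*6 - 4))*22)*(-1*(-3)) = (((2 + 2)/(7*6 - 4))*22)*(-1*(-3)) = ((4/(42 - 4))*22)*3 = ((4/38)*22)*3 = ((4*(1/38))*22)*3 = ((2/19)*22)*3 = (44/19)*3 = 132/19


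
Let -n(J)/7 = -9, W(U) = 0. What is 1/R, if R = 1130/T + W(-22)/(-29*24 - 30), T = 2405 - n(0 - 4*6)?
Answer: 1171/565 ≈ 2.0726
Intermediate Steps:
n(J) = 63 (n(J) = -7*(-9) = 63)
T = 2342 (T = 2405 - 1*63 = 2405 - 63 = 2342)
R = 565/1171 (R = 1130/2342 + 0/(-29*24 - 30) = 1130*(1/2342) + 0/(-696 - 30) = 565/1171 + 0/(-726) = 565/1171 + 0*(-1/726) = 565/1171 + 0 = 565/1171 ≈ 0.48249)
1/R = 1/(565/1171) = 1171/565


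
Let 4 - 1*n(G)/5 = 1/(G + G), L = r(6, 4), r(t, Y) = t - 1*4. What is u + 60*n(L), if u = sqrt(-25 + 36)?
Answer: 1125 + sqrt(11) ≈ 1128.3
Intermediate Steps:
r(t, Y) = -4 + t (r(t, Y) = t - 4 = -4 + t)
u = sqrt(11) ≈ 3.3166
L = 2 (L = -4 + 6 = 2)
n(G) = 20 - 5/(2*G) (n(G) = 20 - 5/(G + G) = 20 - 5*1/(2*G) = 20 - 5/(2*G))
u + 60*n(L) = sqrt(11) + 60*(20 - 5/2/2) = sqrt(11) + 60*(20 - 5/2*1/2) = sqrt(11) + 60*(20 - 5/4) = sqrt(11) + 60*(75/4) = sqrt(11) + 1125 = 1125 + sqrt(11)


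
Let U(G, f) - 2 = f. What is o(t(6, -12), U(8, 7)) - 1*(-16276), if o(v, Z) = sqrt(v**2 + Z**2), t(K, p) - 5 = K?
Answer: 16276 + sqrt(202) ≈ 16290.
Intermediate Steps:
t(K, p) = 5 + K
U(G, f) = 2 + f
o(v, Z) = sqrt(Z**2 + v**2)
o(t(6, -12), U(8, 7)) - 1*(-16276) = sqrt((2 + 7)**2 + (5 + 6)**2) - 1*(-16276) = sqrt(9**2 + 11**2) + 16276 = sqrt(81 + 121) + 16276 = sqrt(202) + 16276 = 16276 + sqrt(202)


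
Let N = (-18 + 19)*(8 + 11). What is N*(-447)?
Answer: -8493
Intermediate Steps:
N = 19 (N = 1*19 = 19)
N*(-447) = 19*(-447) = -8493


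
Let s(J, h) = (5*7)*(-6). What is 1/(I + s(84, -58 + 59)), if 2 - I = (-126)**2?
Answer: -1/16084 ≈ -6.2174e-5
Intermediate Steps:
s(J, h) = -210 (s(J, h) = 35*(-6) = -210)
I = -15874 (I = 2 - 1*(-126)**2 = 2 - 1*15876 = 2 - 15876 = -15874)
1/(I + s(84, -58 + 59)) = 1/(-15874 - 210) = 1/(-16084) = -1/16084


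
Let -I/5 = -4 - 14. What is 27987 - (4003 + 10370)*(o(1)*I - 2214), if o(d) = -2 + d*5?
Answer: 27969099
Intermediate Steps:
I = 90 (I = -5*(-4 - 14) = -5*(-18) = 90)
o(d) = -2 + 5*d
27987 - (4003 + 10370)*(o(1)*I - 2214) = 27987 - (4003 + 10370)*((-2 + 5*1)*90 - 2214) = 27987 - 14373*((-2 + 5)*90 - 2214) = 27987 - 14373*(3*90 - 2214) = 27987 - 14373*(270 - 2214) = 27987 - 14373*(-1944) = 27987 - 1*(-27941112) = 27987 + 27941112 = 27969099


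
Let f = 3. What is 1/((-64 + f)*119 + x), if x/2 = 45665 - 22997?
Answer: 1/38077 ≈ 2.6263e-5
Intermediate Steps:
x = 45336 (x = 2*(45665 - 22997) = 2*22668 = 45336)
1/((-64 + f)*119 + x) = 1/((-64 + 3)*119 + 45336) = 1/(-61*119 + 45336) = 1/(-7259 + 45336) = 1/38077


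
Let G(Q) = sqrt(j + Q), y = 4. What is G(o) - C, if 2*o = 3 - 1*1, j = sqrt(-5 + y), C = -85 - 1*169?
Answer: 254 + sqrt(1 + I) ≈ 255.1 + 0.45509*I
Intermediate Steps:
C = -254 (C = -85 - 169 = -254)
j = I (j = sqrt(-5 + 4) = sqrt(-1) = I ≈ 1.0*I)
o = 1 (o = (3 - 1*1)/2 = (3 - 1)/2 = (1/2)*2 = 1)
G(Q) = sqrt(I + Q)
G(o) - C = sqrt(I + 1) - 1*(-254) = sqrt(1 + I) + 254 = 254 + sqrt(1 + I)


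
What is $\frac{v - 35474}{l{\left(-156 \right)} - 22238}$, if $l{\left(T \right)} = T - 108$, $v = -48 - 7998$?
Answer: $\frac{21760}{11251} \approx 1.934$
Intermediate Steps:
$v = -8046$ ($v = -48 - 7998 = -8046$)
$l{\left(T \right)} = -108 + T$
$\frac{v - 35474}{l{\left(-156 \right)} - 22238} = \frac{-8046 - 35474}{\left(-108 - 156\right) - 22238} = - \frac{43520}{-264 - 22238} = - \frac{43520}{-22502} = \left(-43520\right) \left(- \frac{1}{22502}\right) = \frac{21760}{11251}$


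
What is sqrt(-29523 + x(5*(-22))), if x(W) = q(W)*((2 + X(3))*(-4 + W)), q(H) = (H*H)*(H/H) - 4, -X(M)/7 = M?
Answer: sqrt(26170413) ≈ 5115.7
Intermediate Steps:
X(M) = -7*M
q(H) = -4 + H**2 (q(H) = H**2*1 - 4 = H**2 - 4 = -4 + H**2)
x(W) = (-4 + W**2)*(76 - 19*W) (x(W) = (-4 + W**2)*((2 - 7*3)*(-4 + W)) = (-4 + W**2)*((2 - 21)*(-4 + W)) = (-4 + W**2)*(-19*(-4 + W)) = (-4 + W**2)*(76 - 19*W))
sqrt(-29523 + x(5*(-22))) = sqrt(-29523 - 19*(-4 + 5*(-22))*(-4 + (5*(-22))**2)) = sqrt(-29523 - 19*(-4 - 110)*(-4 + (-110)**2)) = sqrt(-29523 - 19*(-114)*(-4 + 12100)) = sqrt(-29523 - 19*(-114)*12096) = sqrt(-29523 + 26199936) = sqrt(26170413)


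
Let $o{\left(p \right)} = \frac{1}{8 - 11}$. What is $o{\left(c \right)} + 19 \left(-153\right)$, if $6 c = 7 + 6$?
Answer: $- \frac{8722}{3} \approx -2907.3$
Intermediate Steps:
$c = \frac{13}{6}$ ($c = \frac{7 + 6}{6} = \frac{1}{6} \cdot 13 = \frac{13}{6} \approx 2.1667$)
$o{\left(p \right)} = - \frac{1}{3}$ ($o{\left(p \right)} = \frac{1}{-3} = - \frac{1}{3}$)
$o{\left(c \right)} + 19 \left(-153\right) = - \frac{1}{3} + 19 \left(-153\right) = - \frac{1}{3} - 2907 = - \frac{8722}{3}$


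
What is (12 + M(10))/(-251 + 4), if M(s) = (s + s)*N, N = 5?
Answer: -112/247 ≈ -0.45344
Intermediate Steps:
M(s) = 10*s (M(s) = (s + s)*5 = (2*s)*5 = 10*s)
(12 + M(10))/(-251 + 4) = (12 + 10*10)/(-251 + 4) = (12 + 100)/(-247) = 112*(-1/247) = -112/247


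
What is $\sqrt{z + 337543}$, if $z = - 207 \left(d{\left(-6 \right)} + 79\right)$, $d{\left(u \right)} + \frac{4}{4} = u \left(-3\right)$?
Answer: $\sqrt{317671} \approx 563.62$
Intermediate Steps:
$d{\left(u \right)} = -1 - 3 u$ ($d{\left(u \right)} = -1 + u \left(-3\right) = -1 - 3 u$)
$z = -19872$ ($z = - 207 \left(\left(-1 - -18\right) + 79\right) = - 207 \left(\left(-1 + 18\right) + 79\right) = - 207 \left(17 + 79\right) = \left(-207\right) 96 = -19872$)
$\sqrt{z + 337543} = \sqrt{-19872 + 337543} = \sqrt{317671}$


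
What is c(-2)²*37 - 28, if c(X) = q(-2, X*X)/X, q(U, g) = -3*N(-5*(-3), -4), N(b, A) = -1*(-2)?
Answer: 305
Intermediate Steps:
N(b, A) = 2
q(U, g) = -6 (q(U, g) = -3*2 = -6)
c(X) = -6/X
c(-2)²*37 - 28 = (-6/(-2))²*37 - 28 = (-6*(-½))²*37 - 28 = 3²*37 - 28 = 9*37 - 28 = 333 - 28 = 305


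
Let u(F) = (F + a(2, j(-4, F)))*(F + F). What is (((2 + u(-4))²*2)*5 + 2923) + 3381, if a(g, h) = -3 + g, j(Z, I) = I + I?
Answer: 23944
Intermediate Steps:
j(Z, I) = 2*I
u(F) = 2*F*(-1 + F) (u(F) = (F + (-3 + 2))*(F + F) = (F - 1)*(2*F) = (-1 + F)*(2*F) = 2*F*(-1 + F))
(((2 + u(-4))²*2)*5 + 2923) + 3381 = (((2 + 2*(-4)*(-1 - 4))²*2)*5 + 2923) + 3381 = (((2 + 2*(-4)*(-5))²*2)*5 + 2923) + 3381 = (((2 + 40)²*2)*5 + 2923) + 3381 = ((42²*2)*5 + 2923) + 3381 = ((1764*2)*5 + 2923) + 3381 = (3528*5 + 2923) + 3381 = (17640 + 2923) + 3381 = 20563 + 3381 = 23944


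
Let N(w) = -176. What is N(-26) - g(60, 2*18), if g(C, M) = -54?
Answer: -122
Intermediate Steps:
N(-26) - g(60, 2*18) = -176 - 1*(-54) = -176 + 54 = -122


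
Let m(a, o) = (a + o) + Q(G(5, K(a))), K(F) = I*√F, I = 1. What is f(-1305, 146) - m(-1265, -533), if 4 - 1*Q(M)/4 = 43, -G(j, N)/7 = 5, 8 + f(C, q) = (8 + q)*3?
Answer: 2408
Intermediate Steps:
K(F) = √F (K(F) = 1*√F = √F)
f(C, q) = 16 + 3*q (f(C, q) = -8 + (8 + q)*3 = -8 + (24 + 3*q) = 16 + 3*q)
G(j, N) = -35 (G(j, N) = -7*5 = -35)
Q(M) = -156 (Q(M) = 16 - 4*43 = 16 - 172 = -156)
m(a, o) = -156 + a + o (m(a, o) = (a + o) - 156 = -156 + a + o)
f(-1305, 146) - m(-1265, -533) = (16 + 3*146) - (-156 - 1265 - 533) = (16 + 438) - 1*(-1954) = 454 + 1954 = 2408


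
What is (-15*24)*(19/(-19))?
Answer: 360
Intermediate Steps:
(-15*24)*(19/(-19)) = -6840*(-1)/19 = -360*(-1) = 360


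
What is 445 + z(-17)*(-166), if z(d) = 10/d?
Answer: 9225/17 ≈ 542.65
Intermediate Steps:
445 + z(-17)*(-166) = 445 + (10/(-17))*(-166) = 445 + (10*(-1/17))*(-166) = 445 - 10/17*(-166) = 445 + 1660/17 = 9225/17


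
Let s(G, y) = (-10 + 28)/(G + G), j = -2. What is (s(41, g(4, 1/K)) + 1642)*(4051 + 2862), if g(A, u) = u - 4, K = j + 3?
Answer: 465459203/41 ≈ 1.1353e+7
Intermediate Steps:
K = 1 (K = -2 + 3 = 1)
g(A, u) = -4 + u
s(G, y) = 9/G (s(G, y) = 18/((2*G)) = 18*(1/(2*G)) = 9/G)
(s(41, g(4, 1/K)) + 1642)*(4051 + 2862) = (9/41 + 1642)*(4051 + 2862) = (9*(1/41) + 1642)*6913 = (9/41 + 1642)*6913 = (67331/41)*6913 = 465459203/41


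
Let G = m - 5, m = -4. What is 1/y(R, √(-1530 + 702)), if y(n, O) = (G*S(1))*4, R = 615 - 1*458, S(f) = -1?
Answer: 1/36 ≈ 0.027778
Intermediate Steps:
G = -9 (G = -4 - 5 = -9)
R = 157 (R = 615 - 458 = 157)
y(n, O) = 36 (y(n, O) = -9*(-1)*4 = 9*4 = 36)
1/y(R, √(-1530 + 702)) = 1/36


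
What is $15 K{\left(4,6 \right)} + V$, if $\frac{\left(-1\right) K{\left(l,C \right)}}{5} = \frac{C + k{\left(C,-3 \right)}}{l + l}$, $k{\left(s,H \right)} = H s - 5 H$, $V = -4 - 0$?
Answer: $- \frac{257}{8} \approx -32.125$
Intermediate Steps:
$V = -4$ ($V = -4 + 0 = -4$)
$k{\left(s,H \right)} = - 5 H + H s$
$K{\left(l,C \right)} = - \frac{5 \left(15 - 2 C\right)}{2 l}$ ($K{\left(l,C \right)} = - 5 \frac{C - 3 \left(-5 + C\right)}{l + l} = - 5 \frac{C - \left(-15 + 3 C\right)}{2 l} = - 5 \left(15 - 2 C\right) \frac{1}{2 l} = - 5 \frac{15 - 2 C}{2 l} = - \frac{5 \left(15 - 2 C\right)}{2 l}$)
$15 K{\left(4,6 \right)} + V = 15 \frac{5 \left(-15 + 2 \cdot 6\right)}{2 \cdot 4} - 4 = 15 \cdot \frac{5}{2} \cdot \frac{1}{4} \left(-15 + 12\right) - 4 = 15 \cdot \frac{5}{2} \cdot \frac{1}{4} \left(-3\right) - 4 = 15 \left(- \frac{15}{8}\right) - 4 = - \frac{225}{8} - 4 = - \frac{257}{8}$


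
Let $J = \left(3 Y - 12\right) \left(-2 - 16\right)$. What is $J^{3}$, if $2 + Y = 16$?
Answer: $-157464000$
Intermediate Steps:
$Y = 14$ ($Y = -2 + 16 = 14$)
$J = -540$ ($J = \left(3 \cdot 14 - 12\right) \left(-2 - 16\right) = \left(42 - 12\right) \left(-18\right) = 30 \left(-18\right) = -540$)
$J^{3} = \left(-540\right)^{3} = -157464000$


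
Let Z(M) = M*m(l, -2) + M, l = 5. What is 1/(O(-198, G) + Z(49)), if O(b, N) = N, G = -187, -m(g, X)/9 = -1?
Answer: 1/303 ≈ 0.0033003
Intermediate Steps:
m(g, X) = 9 (m(g, X) = -9*(-1) = 9)
Z(M) = 10*M (Z(M) = M*9 + M = 9*M + M = 10*M)
1/(O(-198, G) + Z(49)) = 1/(-187 + 10*49) = 1/(-187 + 490) = 1/303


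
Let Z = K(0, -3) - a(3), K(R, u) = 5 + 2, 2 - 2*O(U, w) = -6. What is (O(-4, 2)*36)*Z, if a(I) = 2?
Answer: 720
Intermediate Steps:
O(U, w) = 4 (O(U, w) = 1 - ½*(-6) = 1 + 3 = 4)
K(R, u) = 7
Z = 5 (Z = 7 - 1*2 = 7 - 2 = 5)
(O(-4, 2)*36)*Z = (4*36)*5 = 144*5 = 720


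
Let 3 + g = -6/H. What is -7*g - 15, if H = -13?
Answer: 36/13 ≈ 2.7692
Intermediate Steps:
g = -33/13 (g = -3 - 6/(-13) = -3 - 6*(-1/13) = -3 + 6/13 = -33/13 ≈ -2.5385)
-7*g - 15 = -7*(-33/13) - 15 = 231/13 - 15 = 36/13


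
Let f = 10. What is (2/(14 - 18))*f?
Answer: -5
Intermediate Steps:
(2/(14 - 18))*f = (2/(14 - 18))*10 = (2/(-4))*10 = (2*(-1/4))*10 = -1/2*10 = -5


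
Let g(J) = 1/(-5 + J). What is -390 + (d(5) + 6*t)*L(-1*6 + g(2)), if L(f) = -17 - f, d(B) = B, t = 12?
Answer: -3634/3 ≈ -1211.3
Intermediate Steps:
-390 + (d(5) + 6*t)*L(-1*6 + g(2)) = -390 + (5 + 6*12)*(-17 - (-1*6 + 1/(-5 + 2))) = -390 + (5 + 72)*(-17 - (-6 + 1/(-3))) = -390 + 77*(-17 - (-6 - ⅓)) = -390 + 77*(-17 - 1*(-19/3)) = -390 + 77*(-17 + 19/3) = -390 + 77*(-32/3) = -390 - 2464/3 = -3634/3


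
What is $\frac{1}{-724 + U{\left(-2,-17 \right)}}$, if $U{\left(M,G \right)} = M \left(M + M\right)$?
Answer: $- \frac{1}{716} \approx -0.0013966$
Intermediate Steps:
$U{\left(M,G \right)} = 2 M^{2}$ ($U{\left(M,G \right)} = M 2 M = 2 M^{2}$)
$\frac{1}{-724 + U{\left(-2,-17 \right)}} = \frac{1}{-724 + 2 \left(-2\right)^{2}} = \frac{1}{-724 + 2 \cdot 4} = \frac{1}{-724 + 8} = \frac{1}{-716} = - \frac{1}{716}$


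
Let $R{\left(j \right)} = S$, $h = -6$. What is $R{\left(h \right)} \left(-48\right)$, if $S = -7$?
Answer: $336$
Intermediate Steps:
$R{\left(j \right)} = -7$
$R{\left(h \right)} \left(-48\right) = \left(-7\right) \left(-48\right) = 336$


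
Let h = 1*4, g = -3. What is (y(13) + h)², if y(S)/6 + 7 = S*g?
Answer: 73984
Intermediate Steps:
y(S) = -42 - 18*S (y(S) = -42 + 6*(S*(-3)) = -42 + 6*(-3*S) = -42 - 18*S)
h = 4
(y(13) + h)² = ((-42 - 18*13) + 4)² = ((-42 - 234) + 4)² = (-276 + 4)² = (-272)² = 73984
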